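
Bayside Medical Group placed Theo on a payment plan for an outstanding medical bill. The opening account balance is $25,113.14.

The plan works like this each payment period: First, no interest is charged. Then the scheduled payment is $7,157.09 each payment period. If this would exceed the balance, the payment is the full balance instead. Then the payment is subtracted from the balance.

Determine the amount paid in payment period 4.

Payment period 1: $25,113.14 − $7,157.09 → $17,956.05
Payment period 2: $17,956.05 − $7,157.09 → $10,798.96
Payment period 3: $10,798.96 − $7,157.09 → $3,641.87
Payment period 4: $3,641.87 − $3,641.87 → $0.00

$3,641.87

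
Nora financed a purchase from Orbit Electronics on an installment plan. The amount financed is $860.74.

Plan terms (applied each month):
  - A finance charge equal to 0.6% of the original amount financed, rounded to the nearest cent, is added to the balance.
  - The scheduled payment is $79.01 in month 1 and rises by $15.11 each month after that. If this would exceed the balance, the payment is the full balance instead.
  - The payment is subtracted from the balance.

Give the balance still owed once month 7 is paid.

Month 1: opening $860.74; interest $5.16 → $865.90; payment $79.01; balance $786.89
Month 2: opening $786.89; interest $5.16 → $792.05; payment $94.12; balance $697.93
Month 3: opening $697.93; interest $5.16 → $703.09; payment $109.23; balance $593.86
Month 4: opening $593.86; interest $5.16 → $599.02; payment $124.34; balance $474.68
Month 5: opening $474.68; interest $5.16 → $479.84; payment $139.45; balance $340.39
Month 6: opening $340.39; interest $5.16 → $345.55; payment $154.56; balance $190.99
Month 7: opening $190.99; interest $5.16 → $196.15; payment $169.67; balance $26.48

$26.48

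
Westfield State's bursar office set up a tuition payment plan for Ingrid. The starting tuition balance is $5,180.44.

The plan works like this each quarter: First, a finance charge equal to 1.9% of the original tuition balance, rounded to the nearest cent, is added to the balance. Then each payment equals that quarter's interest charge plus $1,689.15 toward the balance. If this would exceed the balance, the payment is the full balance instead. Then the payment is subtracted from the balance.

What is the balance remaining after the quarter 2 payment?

$1,802.14

Quarter 1: opening $5,180.44; interest $98.43 → $5,278.87; payment $1,787.58; balance $3,491.29
Quarter 2: opening $3,491.29; interest $98.43 → $3,589.72; payment $1,787.58; balance $1,802.14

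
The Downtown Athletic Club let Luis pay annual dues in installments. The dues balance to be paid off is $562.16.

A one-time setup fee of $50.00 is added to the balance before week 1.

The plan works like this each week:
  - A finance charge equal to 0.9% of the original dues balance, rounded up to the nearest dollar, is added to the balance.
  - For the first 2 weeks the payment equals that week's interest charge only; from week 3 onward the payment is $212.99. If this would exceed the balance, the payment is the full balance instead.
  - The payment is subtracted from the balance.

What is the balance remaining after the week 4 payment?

# | Opening | Interest | Payment | End bal
1 | $612.16 | $6.00 | $6.00 | $612.16
2 | $612.16 | $6.00 | $6.00 | $612.16
3 | $612.16 | $6.00 | $212.99 | $405.17
4 | $405.17 | $6.00 | $212.99 | $198.18

$198.18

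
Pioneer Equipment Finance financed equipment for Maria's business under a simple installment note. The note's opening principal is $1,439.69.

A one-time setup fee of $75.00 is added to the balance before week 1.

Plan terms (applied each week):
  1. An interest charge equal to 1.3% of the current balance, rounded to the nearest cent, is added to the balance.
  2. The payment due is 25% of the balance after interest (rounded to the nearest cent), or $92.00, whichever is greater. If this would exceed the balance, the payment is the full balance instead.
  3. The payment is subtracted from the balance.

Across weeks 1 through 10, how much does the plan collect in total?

$1,589.10

Week 1: opening $1,514.69; interest $19.69 → $1,534.38; payment $383.60; balance $1,150.78
Week 2: opening $1,150.78; interest $14.96 → $1,165.74; payment $291.44; balance $874.30
Week 3: opening $874.30; interest $11.37 → $885.67; payment $221.42; balance $664.25
Week 4: opening $664.25; interest $8.64 → $672.89; payment $168.22; balance $504.67
Week 5: opening $504.67; interest $6.56 → $511.23; payment $127.81; balance $383.42
Week 6: opening $383.42; interest $4.98 → $388.40; payment $97.10; balance $291.30
Week 7: opening $291.30; interest $3.79 → $295.09; payment $92.00; balance $203.09
Week 8: opening $203.09; interest $2.64 → $205.73; payment $92.00; balance $113.73
Week 9: opening $113.73; interest $1.48 → $115.21; payment $92.00; balance $23.21
Week 10: opening $23.21; interest $0.30 → $23.51; payment $23.51; balance $0.00
Total paid: $1,589.10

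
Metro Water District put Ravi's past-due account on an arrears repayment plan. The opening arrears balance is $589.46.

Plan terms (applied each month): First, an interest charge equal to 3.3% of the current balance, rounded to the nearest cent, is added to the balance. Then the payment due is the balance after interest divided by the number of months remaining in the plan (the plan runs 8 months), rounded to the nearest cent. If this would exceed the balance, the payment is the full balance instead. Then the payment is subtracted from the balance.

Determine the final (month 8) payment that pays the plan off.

# | Opening | Interest | Payment | End bal
1 | $589.46 | $19.45 | $76.11 | $532.80
2 | $532.80 | $17.58 | $78.63 | $471.75
3 | $471.75 | $15.57 | $81.22 | $406.10
4 | $406.10 | $13.40 | $83.90 | $335.60
5 | $335.60 | $11.07 | $86.67 | $260.00
6 | $260.00 | $8.58 | $89.53 | $179.05
7 | $179.05 | $5.91 | $92.48 | $92.48
8 | $92.48 | $3.05 | $95.53 | $0.00

$95.53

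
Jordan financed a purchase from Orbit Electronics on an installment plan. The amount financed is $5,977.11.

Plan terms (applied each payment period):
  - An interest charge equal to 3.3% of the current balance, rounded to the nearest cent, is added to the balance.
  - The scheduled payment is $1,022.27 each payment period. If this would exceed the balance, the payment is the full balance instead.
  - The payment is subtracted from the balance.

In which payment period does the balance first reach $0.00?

Payment period 1: opening $5,977.11; interest $197.24 → $6,174.35; payment $1,022.27; balance $5,152.08
Payment period 2: opening $5,152.08; interest $170.02 → $5,322.10; payment $1,022.27; balance $4,299.83
Payment period 3: opening $4,299.83; interest $141.89 → $4,441.72; payment $1,022.27; balance $3,419.45
Payment period 4: opening $3,419.45; interest $112.84 → $3,532.29; payment $1,022.27; balance $2,510.02
Payment period 5: opening $2,510.02; interest $82.83 → $2,592.85; payment $1,022.27; balance $1,570.58
Payment period 6: opening $1,570.58; interest $51.83 → $1,622.41; payment $1,022.27; balance $600.14
Payment period 7: opening $600.14; interest $19.80 → $619.94; payment $619.94; balance $0.00
Balance reaches $0.00 in payment period 7.

7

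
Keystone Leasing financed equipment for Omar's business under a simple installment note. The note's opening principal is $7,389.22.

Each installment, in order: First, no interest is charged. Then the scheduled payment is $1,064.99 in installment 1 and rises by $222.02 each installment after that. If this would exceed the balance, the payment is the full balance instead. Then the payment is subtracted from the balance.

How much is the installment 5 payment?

# | Opening | Payment | End bal
1 | $7,389.22 | $1,064.99 | $6,324.23
2 | $6,324.23 | $1,287.01 | $5,037.22
3 | $5,037.22 | $1,509.03 | $3,528.19
4 | $3,528.19 | $1,731.05 | $1,797.14
5 | $1,797.14 | $1,797.14 | $0.00

$1,797.14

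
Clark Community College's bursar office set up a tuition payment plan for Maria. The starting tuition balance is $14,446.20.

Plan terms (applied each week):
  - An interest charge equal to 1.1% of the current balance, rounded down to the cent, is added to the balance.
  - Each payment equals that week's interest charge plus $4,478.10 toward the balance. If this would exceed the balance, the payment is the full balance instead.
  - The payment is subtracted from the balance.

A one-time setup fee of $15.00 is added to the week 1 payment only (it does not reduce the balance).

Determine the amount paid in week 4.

Week 1: $14,446.20 +$158.90 interest = $14,605.10; pay $4,637.00 (+ $15.00 fee) → $9,968.10
Week 2: $9,968.10 +$109.64 interest = $10,077.74; pay $4,587.74 → $5,490.00
Week 3: $5,490.00 +$60.39 interest = $5,550.39; pay $4,538.49 → $1,011.90
Week 4: $1,011.90 +$11.13 interest = $1,023.03; pay $1,023.03 → $0.00

$1,023.03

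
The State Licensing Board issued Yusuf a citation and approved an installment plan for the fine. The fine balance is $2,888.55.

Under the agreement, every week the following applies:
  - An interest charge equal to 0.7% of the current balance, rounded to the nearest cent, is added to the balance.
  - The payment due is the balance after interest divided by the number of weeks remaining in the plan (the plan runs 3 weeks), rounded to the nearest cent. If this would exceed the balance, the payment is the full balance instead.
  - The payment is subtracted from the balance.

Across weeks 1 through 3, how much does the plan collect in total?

Week 1: opening $2,888.55; interest $20.22 → $2,908.77; payment $969.59; balance $1,939.18
Week 2: opening $1,939.18; interest $13.57 → $1,952.75; payment $976.38; balance $976.37
Week 3: opening $976.37; interest $6.83 → $983.20; payment $983.20; balance $0.00
Total paid: $2,929.17

$2,929.17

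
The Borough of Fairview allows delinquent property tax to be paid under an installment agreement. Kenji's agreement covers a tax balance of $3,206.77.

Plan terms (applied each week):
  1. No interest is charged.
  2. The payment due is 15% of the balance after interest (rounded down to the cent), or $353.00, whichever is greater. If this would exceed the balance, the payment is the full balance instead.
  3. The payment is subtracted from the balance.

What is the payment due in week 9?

Week 1: opening $3,206.77; payment $481.01; balance $2,725.76
Week 2: opening $2,725.76; payment $408.86; balance $2,316.90
Week 3: opening $2,316.90; payment $353.00; balance $1,963.90
Week 4: opening $1,963.90; payment $353.00; balance $1,610.90
Week 5: opening $1,610.90; payment $353.00; balance $1,257.90
Week 6: opening $1,257.90; payment $353.00; balance $904.90
Week 7: opening $904.90; payment $353.00; balance $551.90
Week 8: opening $551.90; payment $353.00; balance $198.90
Week 9: opening $198.90; payment $198.90; balance $0.00

$198.90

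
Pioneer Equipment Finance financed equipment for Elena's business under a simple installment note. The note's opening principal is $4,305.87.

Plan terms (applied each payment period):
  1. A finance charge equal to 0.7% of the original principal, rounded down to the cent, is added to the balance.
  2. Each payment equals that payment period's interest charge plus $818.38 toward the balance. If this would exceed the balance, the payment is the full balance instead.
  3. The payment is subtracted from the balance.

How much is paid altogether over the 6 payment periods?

$4,486.71

Payment period 1: opening $4,305.87; interest $30.14 → $4,336.01; payment $848.52; balance $3,487.49
Payment period 2: opening $3,487.49; interest $30.14 → $3,517.63; payment $848.52; balance $2,669.11
Payment period 3: opening $2,669.11; interest $30.14 → $2,699.25; payment $848.52; balance $1,850.73
Payment period 4: opening $1,850.73; interest $30.14 → $1,880.87; payment $848.52; balance $1,032.35
Payment period 5: opening $1,032.35; interest $30.14 → $1,062.49; payment $848.52; balance $213.97
Payment period 6: opening $213.97; interest $30.14 → $244.11; payment $244.11; balance $0.00
Total paid: $4,486.71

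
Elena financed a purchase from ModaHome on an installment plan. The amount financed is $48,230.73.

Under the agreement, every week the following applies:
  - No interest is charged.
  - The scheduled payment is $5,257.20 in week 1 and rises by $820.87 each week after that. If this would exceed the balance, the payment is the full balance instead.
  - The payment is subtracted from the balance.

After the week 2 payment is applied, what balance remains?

Week 1: $48,230.73 − $5,257.20 → $42,973.53
Week 2: $42,973.53 − $6,078.07 → $36,895.46

$36,895.46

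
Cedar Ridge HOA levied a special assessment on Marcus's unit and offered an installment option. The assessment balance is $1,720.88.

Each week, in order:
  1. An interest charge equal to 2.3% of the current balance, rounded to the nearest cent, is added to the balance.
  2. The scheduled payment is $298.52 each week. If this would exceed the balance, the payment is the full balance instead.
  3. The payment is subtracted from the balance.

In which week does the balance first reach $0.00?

Week 1: $1,720.88 +$39.58 interest = $1,760.46; pay $298.52 → $1,461.94
Week 2: $1,461.94 +$33.62 interest = $1,495.56; pay $298.52 → $1,197.04
Week 3: $1,197.04 +$27.53 interest = $1,224.57; pay $298.52 → $926.05
Week 4: $926.05 +$21.30 interest = $947.35; pay $298.52 → $648.83
Week 5: $648.83 +$14.92 interest = $663.75; pay $298.52 → $365.23
Week 6: $365.23 +$8.40 interest = $373.63; pay $298.52 → $75.11
Week 7: $75.11 +$1.73 interest = $76.84; pay $76.84 → $0.00
Balance reaches $0.00 in week 7.

7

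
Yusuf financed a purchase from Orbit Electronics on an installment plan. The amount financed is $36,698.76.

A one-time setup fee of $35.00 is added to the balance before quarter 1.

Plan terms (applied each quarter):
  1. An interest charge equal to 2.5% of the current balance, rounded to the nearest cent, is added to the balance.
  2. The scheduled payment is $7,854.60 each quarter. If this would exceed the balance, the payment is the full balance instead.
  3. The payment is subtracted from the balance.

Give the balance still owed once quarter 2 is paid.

# | Opening | Interest | Payment | End bal
1 | $36,733.76 | $918.34 | $7,854.60 | $29,797.50
2 | $29,797.50 | $744.94 | $7,854.60 | $22,687.84

$22,687.84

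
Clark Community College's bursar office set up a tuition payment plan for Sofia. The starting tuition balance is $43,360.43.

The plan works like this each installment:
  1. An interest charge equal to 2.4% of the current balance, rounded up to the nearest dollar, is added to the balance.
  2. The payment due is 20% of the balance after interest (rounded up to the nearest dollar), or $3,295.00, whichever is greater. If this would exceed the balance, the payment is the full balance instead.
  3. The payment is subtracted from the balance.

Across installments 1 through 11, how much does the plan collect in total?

$48,220.43

Installment 1: opening $43,360.43; interest $1,041.00 → $44,401.43; payment $8,881.00; balance $35,520.43
Installment 2: opening $35,520.43; interest $853.00 → $36,373.43; payment $7,275.00; balance $29,098.43
Installment 3: opening $29,098.43; interest $699.00 → $29,797.43; payment $5,960.00; balance $23,837.43
Installment 4: opening $23,837.43; interest $573.00 → $24,410.43; payment $4,883.00; balance $19,527.43
Installment 5: opening $19,527.43; interest $469.00 → $19,996.43; payment $4,000.00; balance $15,996.43
Installment 6: opening $15,996.43; interest $384.00 → $16,380.43; payment $3,295.00; balance $13,085.43
Installment 7: opening $13,085.43; interest $315.00 → $13,400.43; payment $3,295.00; balance $10,105.43
Installment 8: opening $10,105.43; interest $243.00 → $10,348.43; payment $3,295.00; balance $7,053.43
Installment 9: opening $7,053.43; interest $170.00 → $7,223.43; payment $3,295.00; balance $3,928.43
Installment 10: opening $3,928.43; interest $95.00 → $4,023.43; payment $3,295.00; balance $728.43
Installment 11: opening $728.43; interest $18.00 → $746.43; payment $746.43; balance $0.00
Total paid: $48,220.43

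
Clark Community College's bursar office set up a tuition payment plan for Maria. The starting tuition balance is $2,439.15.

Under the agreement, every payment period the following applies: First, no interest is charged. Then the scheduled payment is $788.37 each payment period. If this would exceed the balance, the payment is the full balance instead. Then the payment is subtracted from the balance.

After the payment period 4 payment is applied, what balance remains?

$0.00

Payment period 1: opening $2,439.15; payment $788.37; balance $1,650.78
Payment period 2: opening $1,650.78; payment $788.37; balance $862.41
Payment period 3: opening $862.41; payment $788.37; balance $74.04
Payment period 4: opening $74.04; payment $74.04; balance $0.00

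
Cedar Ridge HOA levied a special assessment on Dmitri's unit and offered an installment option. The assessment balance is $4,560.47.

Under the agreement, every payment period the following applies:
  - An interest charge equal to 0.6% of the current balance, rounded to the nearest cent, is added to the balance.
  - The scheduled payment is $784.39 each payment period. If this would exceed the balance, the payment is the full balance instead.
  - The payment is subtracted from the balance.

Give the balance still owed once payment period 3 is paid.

# | Opening | Interest | Payment | End bal
1 | $4,560.47 | $27.36 | $784.39 | $3,803.44
2 | $3,803.44 | $22.82 | $784.39 | $3,041.87
3 | $3,041.87 | $18.25 | $784.39 | $2,275.73

$2,275.73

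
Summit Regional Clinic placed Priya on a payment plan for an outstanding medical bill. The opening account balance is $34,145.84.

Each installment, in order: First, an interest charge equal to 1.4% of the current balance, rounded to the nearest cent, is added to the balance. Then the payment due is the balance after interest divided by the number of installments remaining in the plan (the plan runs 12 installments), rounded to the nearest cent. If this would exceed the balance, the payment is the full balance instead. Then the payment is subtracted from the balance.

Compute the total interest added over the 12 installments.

$3,272.49

Installment 1: $34,145.84 +$478.04 interest = $34,623.88; pay $2,885.32 → $31,738.56
Installment 2: $31,738.56 +$444.34 interest = $32,182.90; pay $2,925.72 → $29,257.18
Installment 3: $29,257.18 +$409.60 interest = $29,666.78; pay $2,966.68 → $26,700.10
Installment 4: $26,700.10 +$373.80 interest = $27,073.90; pay $3,008.21 → $24,065.69
Installment 5: $24,065.69 +$336.92 interest = $24,402.61; pay $3,050.33 → $21,352.28
Installment 6: $21,352.28 +$298.93 interest = $21,651.21; pay $3,093.03 → $18,558.18
Installment 7: $18,558.18 +$259.81 interest = $18,817.99; pay $3,136.33 → $15,681.66
Installment 8: $15,681.66 +$219.54 interest = $15,901.20; pay $3,180.24 → $12,720.96
Installment 9: $12,720.96 +$178.09 interest = $12,899.05; pay $3,224.76 → $9,674.29
Installment 10: $9,674.29 +$135.44 interest = $9,809.73; pay $3,269.91 → $6,539.82
Installment 11: $6,539.82 +$91.56 interest = $6,631.38; pay $3,315.69 → $3,315.69
Installment 12: $3,315.69 +$46.42 interest = $3,362.11; pay $3,362.11 → $0.00
Total interest: $478.04 + $444.34 + $409.60 + $373.80 + $336.92 + $298.93 + $259.81 + $219.54 + $178.09 + $135.44 + $91.56 + $46.42 = $3,272.49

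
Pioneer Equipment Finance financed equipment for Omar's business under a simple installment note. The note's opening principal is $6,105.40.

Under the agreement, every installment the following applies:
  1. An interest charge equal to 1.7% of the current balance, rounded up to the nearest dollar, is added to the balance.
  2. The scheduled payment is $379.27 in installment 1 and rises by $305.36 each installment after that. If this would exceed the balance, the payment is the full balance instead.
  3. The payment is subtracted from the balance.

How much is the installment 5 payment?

Installment 1: $6,105.40 +$104.00 interest = $6,209.40; pay $379.27 → $5,830.13
Installment 2: $5,830.13 +$100.00 interest = $5,930.13; pay $684.63 → $5,245.50
Installment 3: $5,245.50 +$90.00 interest = $5,335.50; pay $989.99 → $4,345.51
Installment 4: $4,345.51 +$74.00 interest = $4,419.51; pay $1,295.35 → $3,124.16
Installment 5: $3,124.16 +$54.00 interest = $3,178.16; pay $1,600.71 → $1,577.45

$1,600.71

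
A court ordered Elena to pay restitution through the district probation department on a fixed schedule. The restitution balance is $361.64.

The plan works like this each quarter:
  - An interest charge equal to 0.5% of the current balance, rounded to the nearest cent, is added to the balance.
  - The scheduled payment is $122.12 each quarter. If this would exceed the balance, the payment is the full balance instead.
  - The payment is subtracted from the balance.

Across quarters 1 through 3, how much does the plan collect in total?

$365.26

Quarter 1: $361.64 +$1.81 interest = $363.45; pay $122.12 → $241.33
Quarter 2: $241.33 +$1.21 interest = $242.54; pay $122.12 → $120.42
Quarter 3: $120.42 +$0.60 interest = $121.02; pay $121.02 → $0.00
Total paid: $365.26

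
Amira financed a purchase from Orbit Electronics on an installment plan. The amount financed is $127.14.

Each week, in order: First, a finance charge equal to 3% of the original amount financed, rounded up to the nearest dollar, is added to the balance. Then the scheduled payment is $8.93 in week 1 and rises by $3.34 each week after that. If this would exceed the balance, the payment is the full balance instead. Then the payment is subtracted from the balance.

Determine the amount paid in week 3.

Week 1: opening $127.14; interest $4.00 → $131.14; payment $8.93; balance $122.21
Week 2: opening $122.21; interest $4.00 → $126.21; payment $12.27; balance $113.94
Week 3: opening $113.94; interest $4.00 → $117.94; payment $15.61; balance $102.33

$15.61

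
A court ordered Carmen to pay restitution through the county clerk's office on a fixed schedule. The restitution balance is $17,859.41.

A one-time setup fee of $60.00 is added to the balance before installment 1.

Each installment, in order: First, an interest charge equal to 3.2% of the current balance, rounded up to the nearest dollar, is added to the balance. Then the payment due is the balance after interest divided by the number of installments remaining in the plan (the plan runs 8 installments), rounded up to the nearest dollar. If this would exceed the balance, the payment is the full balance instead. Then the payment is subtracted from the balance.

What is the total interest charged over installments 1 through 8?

$2,787.00

Installment 1: $17,919.41 +$574.00 interest = $18,493.41; pay $2,312.00 → $16,181.41
Installment 2: $16,181.41 +$518.00 interest = $16,699.41; pay $2,386.00 → $14,313.41
Installment 3: $14,313.41 +$459.00 interest = $14,772.41; pay $2,463.00 → $12,309.41
Installment 4: $12,309.41 +$394.00 interest = $12,703.41; pay $2,541.00 → $10,162.41
Installment 5: $10,162.41 +$326.00 interest = $10,488.41; pay $2,623.00 → $7,865.41
Installment 6: $7,865.41 +$252.00 interest = $8,117.41; pay $2,706.00 → $5,411.41
Installment 7: $5,411.41 +$174.00 interest = $5,585.41; pay $2,793.00 → $2,792.41
Installment 8: $2,792.41 +$90.00 interest = $2,882.41; pay $2,882.41 → $0.00
Total interest: $574.00 + $518.00 + $459.00 + $394.00 + $326.00 + $252.00 + $174.00 + $90.00 = $2,787.00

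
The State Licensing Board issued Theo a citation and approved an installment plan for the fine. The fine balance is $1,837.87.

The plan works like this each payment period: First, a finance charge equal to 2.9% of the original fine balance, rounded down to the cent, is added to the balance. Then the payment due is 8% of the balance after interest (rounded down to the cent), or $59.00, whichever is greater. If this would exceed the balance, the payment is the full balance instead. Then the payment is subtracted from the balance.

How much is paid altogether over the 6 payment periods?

# | Opening | Interest | Payment | End bal
1 | $1,837.87 | $53.29 | $151.29 | $1,739.87
2 | $1,739.87 | $53.29 | $143.45 | $1,649.71
3 | $1,649.71 | $53.29 | $136.24 | $1,566.76
4 | $1,566.76 | $53.29 | $129.60 | $1,490.45
5 | $1,490.45 | $53.29 | $123.49 | $1,420.25
6 | $1,420.25 | $53.29 | $117.88 | $1,355.66
Total paid: $801.95

$801.95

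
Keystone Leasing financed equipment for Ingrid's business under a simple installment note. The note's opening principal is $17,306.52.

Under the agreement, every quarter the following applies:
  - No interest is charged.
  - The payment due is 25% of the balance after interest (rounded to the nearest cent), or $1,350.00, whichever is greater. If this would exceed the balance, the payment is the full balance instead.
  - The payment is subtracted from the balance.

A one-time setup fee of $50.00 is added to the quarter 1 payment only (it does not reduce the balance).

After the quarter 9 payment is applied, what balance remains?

$0.00

Quarter 1: opening $17,306.52; payment $4,326.63 (+ $50.00 fee); balance $12,979.89
Quarter 2: opening $12,979.89; payment $3,244.97; balance $9,734.92
Quarter 3: opening $9,734.92; payment $2,433.73; balance $7,301.19
Quarter 4: opening $7,301.19; payment $1,825.30; balance $5,475.89
Quarter 5: opening $5,475.89; payment $1,368.97; balance $4,106.92
Quarter 6: opening $4,106.92; payment $1,350.00; balance $2,756.92
Quarter 7: opening $2,756.92; payment $1,350.00; balance $1,406.92
Quarter 8: opening $1,406.92; payment $1,350.00; balance $56.92
Quarter 9: opening $56.92; payment $56.92; balance $0.00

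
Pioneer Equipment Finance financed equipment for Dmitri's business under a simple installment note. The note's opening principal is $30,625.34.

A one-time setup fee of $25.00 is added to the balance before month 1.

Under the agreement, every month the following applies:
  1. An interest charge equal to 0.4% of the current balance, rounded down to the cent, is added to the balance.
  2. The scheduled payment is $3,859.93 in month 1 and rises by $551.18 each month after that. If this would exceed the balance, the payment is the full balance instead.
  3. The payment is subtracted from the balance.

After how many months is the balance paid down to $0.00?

6

# | Opening | Interest | Payment | End bal
1 | $30,650.34 | $122.60 | $3,859.93 | $26,913.01
2 | $26,913.01 | $107.65 | $4,411.11 | $22,609.55
3 | $22,609.55 | $90.43 | $4,962.29 | $17,737.69
4 | $17,737.69 | $70.95 | $5,513.47 | $12,295.17
5 | $12,295.17 | $49.18 | $6,064.65 | $6,279.70
6 | $6,279.70 | $25.11 | $6,304.81 | $0.00
Balance reaches $0.00 in month 6.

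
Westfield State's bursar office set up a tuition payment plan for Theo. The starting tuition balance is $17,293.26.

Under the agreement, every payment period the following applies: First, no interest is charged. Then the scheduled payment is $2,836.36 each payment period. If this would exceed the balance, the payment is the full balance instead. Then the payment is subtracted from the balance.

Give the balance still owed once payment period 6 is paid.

$275.10

Payment period 1: opening $17,293.26; payment $2,836.36; balance $14,456.90
Payment period 2: opening $14,456.90; payment $2,836.36; balance $11,620.54
Payment period 3: opening $11,620.54; payment $2,836.36; balance $8,784.18
Payment period 4: opening $8,784.18; payment $2,836.36; balance $5,947.82
Payment period 5: opening $5,947.82; payment $2,836.36; balance $3,111.46
Payment period 6: opening $3,111.46; payment $2,836.36; balance $275.10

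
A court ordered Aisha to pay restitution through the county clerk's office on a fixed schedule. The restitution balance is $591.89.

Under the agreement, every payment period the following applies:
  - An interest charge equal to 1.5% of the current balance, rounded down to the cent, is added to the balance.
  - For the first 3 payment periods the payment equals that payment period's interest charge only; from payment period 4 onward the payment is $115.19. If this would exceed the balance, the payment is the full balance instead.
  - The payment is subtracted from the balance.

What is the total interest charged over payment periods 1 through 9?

$55.45

Payment period 1: $591.89 +$8.87 interest = $600.76; pay $8.87 → $591.89
Payment period 2: $591.89 +$8.87 interest = $600.76; pay $8.87 → $591.89
Payment period 3: $591.89 +$8.87 interest = $600.76; pay $8.87 → $591.89
Payment period 4: $591.89 +$8.87 interest = $600.76; pay $115.19 → $485.57
Payment period 5: $485.57 +$7.28 interest = $492.85; pay $115.19 → $377.66
Payment period 6: $377.66 +$5.66 interest = $383.32; pay $115.19 → $268.13
Payment period 7: $268.13 +$4.02 interest = $272.15; pay $115.19 → $156.96
Payment period 8: $156.96 +$2.35 interest = $159.31; pay $115.19 → $44.12
Payment period 9: $44.12 +$0.66 interest = $44.78; pay $44.78 → $0.00
Total interest: $8.87 + $8.87 + $8.87 + $8.87 + $7.28 + $5.66 + $4.02 + $2.35 + $0.66 = $55.45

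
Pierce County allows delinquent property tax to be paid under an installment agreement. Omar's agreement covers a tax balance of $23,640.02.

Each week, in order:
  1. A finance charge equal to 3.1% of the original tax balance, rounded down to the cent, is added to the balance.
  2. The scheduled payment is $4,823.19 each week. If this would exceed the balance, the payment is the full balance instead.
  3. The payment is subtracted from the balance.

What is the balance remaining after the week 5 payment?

Week 1: $23,640.02 +$732.84 interest = $24,372.86; pay $4,823.19 → $19,549.67
Week 2: $19,549.67 +$732.84 interest = $20,282.51; pay $4,823.19 → $15,459.32
Week 3: $15,459.32 +$732.84 interest = $16,192.16; pay $4,823.19 → $11,368.97
Week 4: $11,368.97 +$732.84 interest = $12,101.81; pay $4,823.19 → $7,278.62
Week 5: $7,278.62 +$732.84 interest = $8,011.46; pay $4,823.19 → $3,188.27

$3,188.27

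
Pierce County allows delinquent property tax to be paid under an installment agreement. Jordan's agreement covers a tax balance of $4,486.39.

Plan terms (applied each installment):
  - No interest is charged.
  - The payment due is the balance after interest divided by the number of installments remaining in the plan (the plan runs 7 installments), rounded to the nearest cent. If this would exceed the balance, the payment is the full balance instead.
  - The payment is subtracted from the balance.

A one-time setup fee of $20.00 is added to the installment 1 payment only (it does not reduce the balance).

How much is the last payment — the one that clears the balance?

$640.91

# | Opening | Payment | Fee | End bal
1 | $4,486.39 | $640.91 | $20.00 | $3,845.48
2 | $3,845.48 | $640.91 | — | $3,204.57
3 | $3,204.57 | $640.91 | — | $2,563.66
4 | $2,563.66 | $640.92 | — | $1,922.74
5 | $1,922.74 | $640.91 | — | $1,281.83
6 | $1,281.83 | $640.92 | — | $640.91
7 | $640.91 | $640.91 | — | $0.00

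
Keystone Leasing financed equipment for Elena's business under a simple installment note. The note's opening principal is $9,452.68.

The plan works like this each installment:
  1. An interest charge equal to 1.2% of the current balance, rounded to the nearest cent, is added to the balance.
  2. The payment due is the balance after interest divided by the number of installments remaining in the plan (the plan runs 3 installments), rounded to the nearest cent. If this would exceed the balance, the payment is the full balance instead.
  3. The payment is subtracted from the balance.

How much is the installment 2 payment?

Installment 1: $9,452.68 +$113.43 interest = $9,566.11; pay $3,188.70 → $6,377.41
Installment 2: $6,377.41 +$76.53 interest = $6,453.94; pay $3,226.97 → $3,226.97

$3,226.97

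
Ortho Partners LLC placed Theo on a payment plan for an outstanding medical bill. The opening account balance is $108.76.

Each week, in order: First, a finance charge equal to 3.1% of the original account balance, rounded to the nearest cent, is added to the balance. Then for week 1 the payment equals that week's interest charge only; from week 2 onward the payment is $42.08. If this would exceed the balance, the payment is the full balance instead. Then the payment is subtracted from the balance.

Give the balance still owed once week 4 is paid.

# | Opening | Interest | Payment | End bal
1 | $108.76 | $3.37 | $3.37 | $108.76
2 | $108.76 | $3.37 | $42.08 | $70.05
3 | $70.05 | $3.37 | $42.08 | $31.34
4 | $31.34 | $3.37 | $34.71 | $0.00

$0.00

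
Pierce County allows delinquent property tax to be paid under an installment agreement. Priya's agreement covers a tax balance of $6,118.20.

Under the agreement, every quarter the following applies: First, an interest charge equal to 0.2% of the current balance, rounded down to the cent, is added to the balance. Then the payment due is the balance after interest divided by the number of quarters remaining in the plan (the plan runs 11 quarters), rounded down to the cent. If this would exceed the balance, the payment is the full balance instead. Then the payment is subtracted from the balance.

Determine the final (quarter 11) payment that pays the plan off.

$568.55

Quarter 1: $6,118.20 +$12.23 interest = $6,130.43; pay $557.31 → $5,573.12
Quarter 2: $5,573.12 +$11.14 interest = $5,584.26; pay $558.42 → $5,025.84
Quarter 3: $5,025.84 +$10.05 interest = $5,035.89; pay $559.54 → $4,476.35
Quarter 4: $4,476.35 +$8.95 interest = $4,485.30; pay $560.66 → $3,924.64
Quarter 5: $3,924.64 +$7.84 interest = $3,932.48; pay $561.78 → $3,370.70
Quarter 6: $3,370.70 +$6.74 interest = $3,377.44; pay $562.90 → $2,814.54
Quarter 7: $2,814.54 +$5.62 interest = $2,820.16; pay $564.03 → $2,256.13
Quarter 8: $2,256.13 +$4.51 interest = $2,260.64; pay $565.16 → $1,695.48
Quarter 9: $1,695.48 +$3.39 interest = $1,698.87; pay $566.29 → $1,132.58
Quarter 10: $1,132.58 +$2.26 interest = $1,134.84; pay $567.42 → $567.42
Quarter 11: $567.42 +$1.13 interest = $568.55; pay $568.55 → $0.00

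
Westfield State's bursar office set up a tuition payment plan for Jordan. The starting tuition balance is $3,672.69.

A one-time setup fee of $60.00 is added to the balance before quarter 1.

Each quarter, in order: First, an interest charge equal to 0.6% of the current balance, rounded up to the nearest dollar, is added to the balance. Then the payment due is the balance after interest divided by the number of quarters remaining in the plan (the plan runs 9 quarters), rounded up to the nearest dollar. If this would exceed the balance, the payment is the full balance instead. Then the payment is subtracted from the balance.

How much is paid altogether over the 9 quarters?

Quarter 1: $3,732.69 +$23.00 interest = $3,755.69; pay $418.00 → $3,337.69
Quarter 2: $3,337.69 +$21.00 interest = $3,358.69; pay $420.00 → $2,938.69
Quarter 3: $2,938.69 +$18.00 interest = $2,956.69; pay $423.00 → $2,533.69
Quarter 4: $2,533.69 +$16.00 interest = $2,549.69; pay $425.00 → $2,124.69
Quarter 5: $2,124.69 +$13.00 interest = $2,137.69; pay $428.00 → $1,709.69
Quarter 6: $1,709.69 +$11.00 interest = $1,720.69; pay $431.00 → $1,289.69
Quarter 7: $1,289.69 +$8.00 interest = $1,297.69; pay $433.00 → $864.69
Quarter 8: $864.69 +$6.00 interest = $870.69; pay $436.00 → $434.69
Quarter 9: $434.69 +$3.00 interest = $437.69; pay $437.69 → $0.00
Total paid: $3,851.69

$3,851.69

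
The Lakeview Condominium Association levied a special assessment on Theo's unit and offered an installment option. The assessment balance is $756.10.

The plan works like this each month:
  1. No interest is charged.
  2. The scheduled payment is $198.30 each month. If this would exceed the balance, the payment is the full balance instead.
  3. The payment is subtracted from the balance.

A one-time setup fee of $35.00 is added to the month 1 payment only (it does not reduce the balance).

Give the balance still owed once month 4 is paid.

$0.00

Month 1: $756.10 − $198.30 (+ $35.00 fee) → $557.80
Month 2: $557.80 − $198.30 → $359.50
Month 3: $359.50 − $198.30 → $161.20
Month 4: $161.20 − $161.20 → $0.00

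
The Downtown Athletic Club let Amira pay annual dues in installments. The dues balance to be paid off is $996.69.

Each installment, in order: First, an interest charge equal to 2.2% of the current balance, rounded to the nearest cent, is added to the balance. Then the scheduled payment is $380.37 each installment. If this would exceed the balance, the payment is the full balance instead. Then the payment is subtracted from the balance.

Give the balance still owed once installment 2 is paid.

# | Opening | Interest | Payment | End bal
1 | $996.69 | $21.93 | $380.37 | $638.25
2 | $638.25 | $14.04 | $380.37 | $271.92

$271.92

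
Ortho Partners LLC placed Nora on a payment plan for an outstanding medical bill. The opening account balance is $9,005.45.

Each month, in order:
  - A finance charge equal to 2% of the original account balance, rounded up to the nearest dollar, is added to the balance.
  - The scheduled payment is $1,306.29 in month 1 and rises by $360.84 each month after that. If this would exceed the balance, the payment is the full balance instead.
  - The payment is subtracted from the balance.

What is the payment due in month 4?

Month 1: $9,005.45 +$181.00 interest = $9,186.45; pay $1,306.29 → $7,880.16
Month 2: $7,880.16 +$181.00 interest = $8,061.16; pay $1,667.13 → $6,394.03
Month 3: $6,394.03 +$181.00 interest = $6,575.03; pay $2,027.97 → $4,547.06
Month 4: $4,547.06 +$181.00 interest = $4,728.06; pay $2,388.81 → $2,339.25

$2,388.81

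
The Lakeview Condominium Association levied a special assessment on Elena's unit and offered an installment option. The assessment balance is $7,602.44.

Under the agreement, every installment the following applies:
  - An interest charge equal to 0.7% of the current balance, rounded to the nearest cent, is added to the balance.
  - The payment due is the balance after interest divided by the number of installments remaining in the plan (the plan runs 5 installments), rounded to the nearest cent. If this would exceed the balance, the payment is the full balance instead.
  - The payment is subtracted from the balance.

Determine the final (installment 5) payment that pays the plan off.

$1,574.45

Installment 1: opening $7,602.44; interest $53.22 → $7,655.66; payment $1,531.13; balance $6,124.53
Installment 2: opening $6,124.53; interest $42.87 → $6,167.40; payment $1,541.85; balance $4,625.55
Installment 3: opening $4,625.55; interest $32.38 → $4,657.93; payment $1,552.64; balance $3,105.29
Installment 4: opening $3,105.29; interest $21.74 → $3,127.03; payment $1,563.52; balance $1,563.51
Installment 5: opening $1,563.51; interest $10.94 → $1,574.45; payment $1,574.45; balance $0.00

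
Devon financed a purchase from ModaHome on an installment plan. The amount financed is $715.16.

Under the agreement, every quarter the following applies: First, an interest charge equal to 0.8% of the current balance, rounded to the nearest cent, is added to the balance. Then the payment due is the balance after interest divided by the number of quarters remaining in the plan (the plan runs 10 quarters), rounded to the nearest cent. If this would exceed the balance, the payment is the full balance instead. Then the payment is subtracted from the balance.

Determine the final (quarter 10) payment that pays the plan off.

Quarter 1: $715.16 +$5.72 interest = $720.88; pay $72.09 → $648.79
Quarter 2: $648.79 +$5.19 interest = $653.98; pay $72.66 → $581.32
Quarter 3: $581.32 +$4.65 interest = $585.97; pay $73.25 → $512.72
Quarter 4: $512.72 +$4.10 interest = $516.82; pay $73.83 → $442.99
Quarter 5: $442.99 +$3.54 interest = $446.53; pay $74.42 → $372.11
Quarter 6: $372.11 +$2.98 interest = $375.09; pay $75.02 → $300.07
Quarter 7: $300.07 +$2.40 interest = $302.47; pay $75.62 → $226.85
Quarter 8: $226.85 +$1.81 interest = $228.66; pay $76.22 → $152.44
Quarter 9: $152.44 +$1.22 interest = $153.66; pay $76.83 → $76.83
Quarter 10: $76.83 +$0.61 interest = $77.44; pay $77.44 → $0.00

$77.44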